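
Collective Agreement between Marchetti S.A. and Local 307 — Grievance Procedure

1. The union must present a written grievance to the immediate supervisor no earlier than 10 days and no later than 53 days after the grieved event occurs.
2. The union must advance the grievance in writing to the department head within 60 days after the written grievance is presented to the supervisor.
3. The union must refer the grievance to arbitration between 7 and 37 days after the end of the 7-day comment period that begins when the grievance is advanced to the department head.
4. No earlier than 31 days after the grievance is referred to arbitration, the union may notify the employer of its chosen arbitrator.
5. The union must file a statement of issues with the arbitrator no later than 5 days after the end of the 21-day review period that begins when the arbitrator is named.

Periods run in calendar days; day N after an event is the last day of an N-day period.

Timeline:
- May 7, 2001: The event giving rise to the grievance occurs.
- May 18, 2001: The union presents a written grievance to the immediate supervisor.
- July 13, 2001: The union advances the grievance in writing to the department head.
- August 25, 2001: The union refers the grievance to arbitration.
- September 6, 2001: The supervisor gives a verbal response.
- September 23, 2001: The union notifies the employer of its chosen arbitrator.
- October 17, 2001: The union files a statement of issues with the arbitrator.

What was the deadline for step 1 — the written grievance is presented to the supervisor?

June 29, 2001

Step 1 runs from May 7, 2001, when the grieved event occurs. The window is 10–53 days after May 7, 2001; it closes on June 29, 2001.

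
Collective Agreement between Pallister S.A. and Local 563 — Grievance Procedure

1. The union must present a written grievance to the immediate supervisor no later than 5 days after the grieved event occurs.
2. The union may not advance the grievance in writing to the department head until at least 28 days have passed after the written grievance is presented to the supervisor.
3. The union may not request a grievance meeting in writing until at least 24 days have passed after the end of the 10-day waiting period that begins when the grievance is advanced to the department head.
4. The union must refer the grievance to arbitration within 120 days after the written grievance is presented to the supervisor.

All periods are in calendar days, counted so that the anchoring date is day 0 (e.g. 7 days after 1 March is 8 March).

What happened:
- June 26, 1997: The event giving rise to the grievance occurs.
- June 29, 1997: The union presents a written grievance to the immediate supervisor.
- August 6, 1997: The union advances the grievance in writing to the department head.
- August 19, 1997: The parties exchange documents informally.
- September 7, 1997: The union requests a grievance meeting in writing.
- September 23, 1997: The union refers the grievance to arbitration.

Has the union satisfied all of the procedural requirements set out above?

Step 1: 5 days after June 26, 1997 (when the grieved event occurs) is July 1, 1997; done June 29, 1997 — timely.
Step 2: the earliest permitted date is 28 days after June 29, 1997 (when the written grievance is presented to the supervisor), i.e. July 27, 1997; done August 6, 1997, after the minimum wait.
Step 3: the earliest permitted date is 24 days after August 16, 1997 (end of the 10-day waiting period, which began when the grievance is advanced to the department head on August 6, 1997), i.e. September 9, 1997; done September 7, 1997 — 2 days too early.

No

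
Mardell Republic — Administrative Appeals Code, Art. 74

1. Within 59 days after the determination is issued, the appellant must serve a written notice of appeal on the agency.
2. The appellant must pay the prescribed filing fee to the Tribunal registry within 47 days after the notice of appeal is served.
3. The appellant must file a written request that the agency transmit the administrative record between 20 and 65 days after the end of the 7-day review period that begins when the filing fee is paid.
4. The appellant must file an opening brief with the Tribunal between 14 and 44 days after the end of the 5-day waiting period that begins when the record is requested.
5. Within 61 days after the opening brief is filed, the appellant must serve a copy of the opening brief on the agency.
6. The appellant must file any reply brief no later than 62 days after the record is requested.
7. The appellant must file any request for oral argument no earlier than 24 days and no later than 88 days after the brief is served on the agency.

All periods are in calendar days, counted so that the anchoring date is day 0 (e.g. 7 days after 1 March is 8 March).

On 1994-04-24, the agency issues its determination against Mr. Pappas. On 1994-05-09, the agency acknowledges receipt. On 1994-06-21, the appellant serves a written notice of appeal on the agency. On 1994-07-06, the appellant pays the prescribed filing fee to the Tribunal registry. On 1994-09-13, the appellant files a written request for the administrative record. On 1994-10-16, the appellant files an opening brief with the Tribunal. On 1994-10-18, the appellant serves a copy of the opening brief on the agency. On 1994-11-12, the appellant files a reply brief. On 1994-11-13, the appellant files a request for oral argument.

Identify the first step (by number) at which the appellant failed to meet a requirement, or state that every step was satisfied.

None — every step was satisfied

Step 1: 59 days after 1994-04-24 (when the determination is issued) is 1994-06-22; 1994-06-21 is within that limit.
Step 2: 47 days after 1994-06-21 (when the notice of appeal is served) is 1994-08-07; done 1994-07-06 — timely.
Step 3: the window is 20–65 days after 1994-07-13 (end of the 7-day review period, which began when the filing fee is paid on 1994-07-06), so 1994-08-02 through 1994-09-16; 1994-09-13 falls inside that range.
Step 4: the window is 14–44 days after 1994-09-18 (end of the 5-day waiting period, which began when the record is requested on 1994-09-13), so 1994-10-02 through 1994-11-01; done 1994-10-16 — within the window.
Step 5: 61 days after 1994-10-16 (when the opening brief is filed) is 1994-12-16; 1994-10-18 is within that limit.
Step 6: 62 days after 1994-09-13 (when the record is requested) is 1994-11-14; completed 1994-11-12, before the deadline.
Step 7: the window is 24–88 days after 1994-10-18 (when the brief is served on the agency), so 1994-11-11 through 1995-01-14; 1994-11-13 falls inside that range.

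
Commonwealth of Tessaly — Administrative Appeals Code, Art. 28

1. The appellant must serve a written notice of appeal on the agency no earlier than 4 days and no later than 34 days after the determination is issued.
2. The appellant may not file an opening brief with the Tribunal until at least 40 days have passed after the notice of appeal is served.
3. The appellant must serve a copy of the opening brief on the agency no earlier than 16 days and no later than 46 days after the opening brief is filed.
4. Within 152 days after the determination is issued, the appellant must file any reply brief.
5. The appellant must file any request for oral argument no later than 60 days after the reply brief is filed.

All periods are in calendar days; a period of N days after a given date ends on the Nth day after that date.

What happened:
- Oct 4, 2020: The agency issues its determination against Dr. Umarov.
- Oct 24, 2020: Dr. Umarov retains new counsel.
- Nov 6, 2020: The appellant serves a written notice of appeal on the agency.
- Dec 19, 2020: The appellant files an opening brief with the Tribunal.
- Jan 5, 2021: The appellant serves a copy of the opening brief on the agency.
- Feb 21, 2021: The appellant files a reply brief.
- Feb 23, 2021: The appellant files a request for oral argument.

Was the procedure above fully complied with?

Yes

(1) the permitted window runs from Oct 4, 2020 + 4 = Oct 8, 2020 to Oct 4, 2020 + 34 = Nov 7, 2020; Nov 6, 2020 falls inside that range.
(2) permitted from Nov 6, 2020 + 40 days = Dec 16, 2020 onward; Dec 19, 2020 is on or after that date.
(3) the permitted window runs from Dec 19, 2020 + 16 = Jan 4, 2021 to Dec 19, 2020 + 46 = Feb 3, 2021; done Jan 5, 2021 — within the window.
(4) due by Oct 4, 2020 + 152 days = Mar 5, 2021; done Feb 21, 2021 — timely.
(5) due by Feb 21, 2021 + 60 days = Apr 22, 2021; Feb 23, 2021 is within that limit.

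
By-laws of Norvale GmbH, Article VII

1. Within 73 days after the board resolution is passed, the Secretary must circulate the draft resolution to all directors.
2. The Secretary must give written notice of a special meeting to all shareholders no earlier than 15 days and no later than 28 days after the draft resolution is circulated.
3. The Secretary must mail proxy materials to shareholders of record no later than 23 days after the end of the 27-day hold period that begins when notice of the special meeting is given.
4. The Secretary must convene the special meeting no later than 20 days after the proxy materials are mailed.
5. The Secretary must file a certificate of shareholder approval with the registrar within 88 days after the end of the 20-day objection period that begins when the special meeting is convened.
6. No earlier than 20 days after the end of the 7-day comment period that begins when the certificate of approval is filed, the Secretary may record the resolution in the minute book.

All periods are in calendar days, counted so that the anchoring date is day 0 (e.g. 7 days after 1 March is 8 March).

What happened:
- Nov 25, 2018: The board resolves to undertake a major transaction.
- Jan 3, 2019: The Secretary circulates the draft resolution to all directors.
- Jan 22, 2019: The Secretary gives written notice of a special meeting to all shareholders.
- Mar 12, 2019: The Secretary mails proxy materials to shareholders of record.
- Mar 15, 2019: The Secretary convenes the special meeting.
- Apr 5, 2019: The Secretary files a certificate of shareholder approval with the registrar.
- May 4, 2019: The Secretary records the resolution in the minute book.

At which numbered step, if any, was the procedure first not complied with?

Step 1: 73 days after Nov 25, 2018 (when the board resolution is passed) is Feb 6, 2019; done Jan 3, 2019 — timely.
Step 2: the window is 15–28 days after Jan 3, 2019 (when the draft resolution is circulated), so Jan 18, 2019 through Jan 31, 2019; done Jan 22, 2019 — within the window.
Step 3: 23 days after Feb 18, 2019 (end of the 27-day hold period, which began when notice of the special meeting is given on Jan 22, 2019) is Mar 13, 2019; Mar 12, 2019 is within that limit.
Step 4: 20 days after Mar 12, 2019 (when the proxy materials are mailed) is Apr 1, 2019; completed Mar 15, 2019, before the deadline.
Step 5: 88 days after Apr 4, 2019 (end of the 20-day objection period, which began when the special meeting is convened on Mar 15, 2019) is Jul 1, 2019; Apr 5, 2019 is within that limit.
Step 6: the earliest permitted date is 20 days after Apr 12, 2019 (end of the 7-day comment period, which began when the certificate of approval is filed on Apr 5, 2019), i.e. May 2, 2019; done May 4, 2019, after the minimum wait.

None — every step was satisfied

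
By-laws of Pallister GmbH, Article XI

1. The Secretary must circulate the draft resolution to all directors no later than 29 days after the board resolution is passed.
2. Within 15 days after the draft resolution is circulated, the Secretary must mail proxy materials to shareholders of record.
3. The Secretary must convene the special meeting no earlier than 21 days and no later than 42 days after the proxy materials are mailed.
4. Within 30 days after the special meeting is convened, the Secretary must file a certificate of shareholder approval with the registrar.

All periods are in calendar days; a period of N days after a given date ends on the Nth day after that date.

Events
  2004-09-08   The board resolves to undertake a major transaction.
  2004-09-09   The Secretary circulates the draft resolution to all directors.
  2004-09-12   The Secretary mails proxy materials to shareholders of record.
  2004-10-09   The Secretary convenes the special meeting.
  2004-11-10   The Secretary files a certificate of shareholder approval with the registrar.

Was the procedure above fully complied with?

Step 1: 29 days after 2004-09-08 (when the board resolution is passed) is 2004-10-07; 2004-09-09 is within that limit.
Step 2: 15 days after 2004-09-09 (when the draft resolution is circulated) is 2004-09-24; 2004-09-12 is within that limit.
Step 3: the window is 21–42 days after 2004-09-12 (when the proxy materials are mailed), so 2004-10-03 through 2004-10-24; done 2004-10-09 — within the window.
Step 4: 30 days after 2004-10-09 (when the special meeting is convened) is 2004-11-08; not done until 2004-11-10, 2 days after the deadline.
That is the first point of non-compliance.

No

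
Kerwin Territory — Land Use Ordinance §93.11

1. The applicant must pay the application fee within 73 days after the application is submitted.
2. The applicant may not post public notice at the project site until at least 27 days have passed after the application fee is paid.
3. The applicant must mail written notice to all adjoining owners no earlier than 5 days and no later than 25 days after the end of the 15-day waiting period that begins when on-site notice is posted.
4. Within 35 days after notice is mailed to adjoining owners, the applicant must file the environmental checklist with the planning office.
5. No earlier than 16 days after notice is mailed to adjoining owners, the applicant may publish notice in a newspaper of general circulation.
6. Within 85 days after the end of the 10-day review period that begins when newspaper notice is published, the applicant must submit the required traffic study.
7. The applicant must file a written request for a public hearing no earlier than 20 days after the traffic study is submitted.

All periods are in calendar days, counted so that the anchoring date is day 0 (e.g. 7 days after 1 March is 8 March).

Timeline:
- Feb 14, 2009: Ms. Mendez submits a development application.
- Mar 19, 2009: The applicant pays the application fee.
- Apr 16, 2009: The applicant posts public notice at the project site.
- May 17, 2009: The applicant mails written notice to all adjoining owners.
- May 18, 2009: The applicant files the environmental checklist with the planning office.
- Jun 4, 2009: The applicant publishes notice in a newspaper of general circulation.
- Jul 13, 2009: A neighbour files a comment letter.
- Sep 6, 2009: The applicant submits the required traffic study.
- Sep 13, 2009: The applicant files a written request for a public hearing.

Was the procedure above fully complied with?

No

Step 1 — counting 73 days from Feb 14, 2009 (when the application is submitted) gives a deadline of Apr 28, 2009; Mar 19, 2009 is within that limit.
Step 2 — must wait 27 days from Mar 19, 2009 (when the application fee is paid), so not before Apr 15, 2009; done Apr 16, 2009 — permitted.
Step 3 — 5 and 25 days from May 1, 2009 (end of the 15-day waiting period, which began when on-site notice is posted on Apr 16, 2009) are May 6, 2009 and May 26, 2009 respectively; done May 17, 2009 — within the window.
Step 4 — counting 35 days from May 17, 2009 (when notice is mailed to adjoining owners) gives a deadline of Jun 21, 2009; completed May 18, 2009, before the deadline.
Step 5 — must wait 16 days from May 17, 2009 (when notice is mailed to adjoining owners), so not before Jun 2, 2009; done Jun 4, 2009 — permitted.
Step 6 — counting 85 days from Jun 14, 2009 (end of the 10-day review period, which began when newspaper notice is published on Jun 4, 2009) gives a deadline of Sep 7, 2009; completed Sep 6, 2009, before the deadline.
Step 7 — must wait 20 days from Sep 6, 2009 (when the traffic study is submitted), so not before Sep 26, 2009; acted on Sep 13, 2009, 13 days prematurely.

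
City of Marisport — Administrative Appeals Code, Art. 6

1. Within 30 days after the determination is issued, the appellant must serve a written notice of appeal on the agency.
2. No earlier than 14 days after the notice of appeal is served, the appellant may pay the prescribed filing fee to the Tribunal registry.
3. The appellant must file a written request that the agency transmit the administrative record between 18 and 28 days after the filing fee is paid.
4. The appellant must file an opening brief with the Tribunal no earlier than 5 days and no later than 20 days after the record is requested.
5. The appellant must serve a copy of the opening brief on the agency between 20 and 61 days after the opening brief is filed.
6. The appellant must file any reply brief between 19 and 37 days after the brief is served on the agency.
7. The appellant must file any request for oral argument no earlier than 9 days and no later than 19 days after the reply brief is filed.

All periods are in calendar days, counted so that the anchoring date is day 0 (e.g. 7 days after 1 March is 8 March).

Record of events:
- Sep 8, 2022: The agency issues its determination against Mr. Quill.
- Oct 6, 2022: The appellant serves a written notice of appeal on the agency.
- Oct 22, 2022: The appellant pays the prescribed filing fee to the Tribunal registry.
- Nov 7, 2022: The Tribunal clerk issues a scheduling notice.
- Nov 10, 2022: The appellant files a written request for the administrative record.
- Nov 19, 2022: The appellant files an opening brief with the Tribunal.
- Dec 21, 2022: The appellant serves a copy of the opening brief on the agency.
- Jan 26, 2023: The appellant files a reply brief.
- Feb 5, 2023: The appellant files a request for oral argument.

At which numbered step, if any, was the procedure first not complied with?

Step 1: 30 days after Sep 8, 2022 (when the determination is issued) is Oct 8, 2022; done Oct 6, 2022 — timely.
Step 2: the earliest permitted date is 14 days after Oct 6, 2022 (when the notice of appeal is served), i.e. Oct 20, 2022; Oct 22, 2022 is on or after that date.
Step 3: the window is 18–28 days after Oct 22, 2022 (when the filing fee is paid), so Nov 9, 2022 through Nov 19, 2022; done Nov 10, 2022 — within the window.
Step 4: the window is 5–20 days after Nov 10, 2022 (when the record is requested), so Nov 15, 2022 through Nov 30, 2022; done Nov 19, 2022 — within the window.
Step 5: the window is 20–61 days after Nov 19, 2022 (when the opening brief is filed), so Dec 9, 2022 through Jan 19, 2023; done Dec 21, 2022 — within the window.
Step 6: the window is 19–37 days after Dec 21, 2022 (when the brief is served on the agency), so Jan 9, 2023 through Jan 27, 2023; Jan 26, 2023 falls inside that range.
Step 7: the window is 9–19 days after Jan 26, 2023 (when the reply brief is filed), so Feb 4, 2023 through Feb 14, 2023; Feb 5, 2023 falls inside that range.

None — every step was satisfied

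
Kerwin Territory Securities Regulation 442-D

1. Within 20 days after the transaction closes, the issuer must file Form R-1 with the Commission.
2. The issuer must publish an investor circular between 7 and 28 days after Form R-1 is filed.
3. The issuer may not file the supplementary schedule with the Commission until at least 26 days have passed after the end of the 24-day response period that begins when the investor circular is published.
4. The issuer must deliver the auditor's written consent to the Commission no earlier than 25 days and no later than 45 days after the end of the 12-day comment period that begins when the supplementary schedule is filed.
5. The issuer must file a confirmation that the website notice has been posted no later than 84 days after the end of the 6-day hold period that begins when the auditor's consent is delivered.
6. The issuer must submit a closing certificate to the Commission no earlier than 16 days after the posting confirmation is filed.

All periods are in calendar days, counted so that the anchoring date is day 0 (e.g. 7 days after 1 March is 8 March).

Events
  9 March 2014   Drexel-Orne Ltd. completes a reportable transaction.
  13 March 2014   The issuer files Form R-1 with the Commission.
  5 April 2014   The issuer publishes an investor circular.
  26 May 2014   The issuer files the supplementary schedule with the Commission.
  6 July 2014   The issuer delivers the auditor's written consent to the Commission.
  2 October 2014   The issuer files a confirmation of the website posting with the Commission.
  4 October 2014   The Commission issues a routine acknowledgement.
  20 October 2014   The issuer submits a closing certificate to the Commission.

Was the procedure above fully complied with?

Yes

Step 1: 20 days after 9 March 2014 (when the transaction closes) is 29 March 2014; completed 13 March 2014, before the deadline.
Step 2: the window is 7–28 days after 13 March 2014 (when Form R-1 is filed), so 20 March 2014 through 10 April 2014; done 5 April 2014, which is between those dates.
Step 3: the earliest permitted date is 26 days after 29 April 2014 (end of the 24-day response period, which began when the investor circular is published on 5 April 2014), i.e. 25 May 2014; done 26 May 2014 — permitted.
Step 4: the window is 25–45 days after 7 June 2014 (end of the 12-day comment period, which began when the supplementary schedule is filed on 26 May 2014), so 2 July 2014 through 22 July 2014; done 6 July 2014, which is between those dates.
Step 5: 84 days after 12 July 2014 (end of the 6-day hold period, which began when the auditor's consent is delivered on 6 July 2014) is 4 October 2014; completed 2 October 2014, before the deadline.
Step 6: the earliest permitted date is 16 days after 2 October 2014 (when the posting confirmation is filed), i.e. 18 October 2014; 20 October 2014 is on or after that date.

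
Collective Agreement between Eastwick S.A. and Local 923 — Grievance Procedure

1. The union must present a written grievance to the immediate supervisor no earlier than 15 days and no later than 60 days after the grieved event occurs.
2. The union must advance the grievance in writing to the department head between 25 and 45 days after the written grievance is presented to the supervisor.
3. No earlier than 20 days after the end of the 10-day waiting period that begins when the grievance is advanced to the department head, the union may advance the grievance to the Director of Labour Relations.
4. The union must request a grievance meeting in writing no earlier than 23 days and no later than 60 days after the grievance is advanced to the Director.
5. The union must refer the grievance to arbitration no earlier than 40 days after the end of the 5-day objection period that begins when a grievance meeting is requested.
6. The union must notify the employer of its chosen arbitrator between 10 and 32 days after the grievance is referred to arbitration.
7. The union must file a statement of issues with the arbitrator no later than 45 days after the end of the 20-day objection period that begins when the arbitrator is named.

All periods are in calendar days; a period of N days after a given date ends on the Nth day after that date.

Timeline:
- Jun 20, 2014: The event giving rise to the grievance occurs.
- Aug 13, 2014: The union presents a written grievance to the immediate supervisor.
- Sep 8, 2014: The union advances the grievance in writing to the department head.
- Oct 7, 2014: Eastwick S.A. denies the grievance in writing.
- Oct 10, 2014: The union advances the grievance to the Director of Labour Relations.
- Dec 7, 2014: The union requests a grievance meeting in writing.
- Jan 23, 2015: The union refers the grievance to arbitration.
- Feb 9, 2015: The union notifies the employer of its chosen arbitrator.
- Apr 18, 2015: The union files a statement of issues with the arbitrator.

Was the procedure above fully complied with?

Step 1: the window is 15–60 days after Jun 20, 2014 (when the grieved event occurs), so Jul 5, 2014 through Aug 19, 2014; Aug 13, 2014 falls inside that range.
Step 2: the window is 25–45 days after Aug 13, 2014 (when the written grievance is presented to the supervisor), so Sep 7, 2014 through Sep 27, 2014; done Sep 8, 2014 — within the window.
Step 3: the earliest permitted date is 20 days after Sep 18, 2014 (end of the 10-day waiting period, which began when the grievance is advanced to the department head on Sep 8, 2014), i.e. Oct 8, 2014; Oct 10, 2014 is on or after that date.
Step 4: the window is 23–60 days after Oct 10, 2014 (when the grievance is advanced to the Director), so Nov 2, 2014 through Dec 9, 2014; done Dec 7, 2014 — within the window.
Step 5: the earliest permitted date is 40 days after Dec 12, 2014 (end of the 5-day objection period, which began when a grievance meeting is requested on Dec 7, 2014), i.e. Jan 21, 2015; done Jan 23, 2015 — permitted.
Step 6: the window is 10–32 days after Jan 23, 2015 (when the grievance is referred to arbitration), so Feb 2, 2015 through Feb 24, 2015; Feb 9, 2015 falls inside that range.
Step 7: 45 days after Mar 1, 2015 (end of the 20-day objection period, which began when the arbitrator is named on Feb 9, 2015) is Apr 15, 2015; Apr 18, 2015 misses that deadline by 3 days.
No need to go further; step 7 was not satisfied.

No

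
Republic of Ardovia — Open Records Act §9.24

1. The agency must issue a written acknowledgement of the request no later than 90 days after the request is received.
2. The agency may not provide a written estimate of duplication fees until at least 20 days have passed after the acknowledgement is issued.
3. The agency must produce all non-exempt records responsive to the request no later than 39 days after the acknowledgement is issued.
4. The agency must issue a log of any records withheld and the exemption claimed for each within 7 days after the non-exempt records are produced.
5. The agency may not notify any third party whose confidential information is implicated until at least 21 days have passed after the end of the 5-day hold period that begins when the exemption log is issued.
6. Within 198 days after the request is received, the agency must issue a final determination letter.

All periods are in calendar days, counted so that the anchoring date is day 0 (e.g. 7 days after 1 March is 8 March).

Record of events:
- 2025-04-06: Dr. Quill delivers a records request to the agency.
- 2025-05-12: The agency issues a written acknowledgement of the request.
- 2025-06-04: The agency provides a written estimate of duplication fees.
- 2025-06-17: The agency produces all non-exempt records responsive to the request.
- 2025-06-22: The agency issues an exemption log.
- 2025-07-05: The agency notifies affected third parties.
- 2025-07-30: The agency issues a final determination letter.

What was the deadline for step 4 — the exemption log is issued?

Step 4 runs from 2025-06-17, when the non-exempt records are produced. 7 days after 2025-06-17 is 2025-06-24.

2025-06-24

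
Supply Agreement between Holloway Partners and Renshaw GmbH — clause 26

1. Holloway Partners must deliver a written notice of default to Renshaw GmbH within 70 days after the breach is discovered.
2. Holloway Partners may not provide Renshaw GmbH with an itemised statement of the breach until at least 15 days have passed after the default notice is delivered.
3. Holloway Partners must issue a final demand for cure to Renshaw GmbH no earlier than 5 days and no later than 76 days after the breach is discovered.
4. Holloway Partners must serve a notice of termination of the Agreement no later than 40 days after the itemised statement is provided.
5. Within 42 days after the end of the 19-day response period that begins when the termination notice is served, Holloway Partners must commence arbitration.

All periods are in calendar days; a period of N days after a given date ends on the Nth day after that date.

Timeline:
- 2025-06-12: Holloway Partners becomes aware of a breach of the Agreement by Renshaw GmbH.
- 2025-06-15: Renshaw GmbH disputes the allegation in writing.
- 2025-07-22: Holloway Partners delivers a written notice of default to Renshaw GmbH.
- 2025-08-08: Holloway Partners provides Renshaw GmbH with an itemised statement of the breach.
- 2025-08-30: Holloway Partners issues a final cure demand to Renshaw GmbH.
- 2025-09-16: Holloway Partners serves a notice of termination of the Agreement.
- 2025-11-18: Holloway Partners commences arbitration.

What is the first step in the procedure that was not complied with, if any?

Step 1 — counting 70 days from 2025-06-12 (when the breach is discovered) gives a deadline of 2025-08-21; done 2025-07-22 — timely.
Step 2 — must wait 15 days from 2025-07-22 (when the default notice is delivered), so not before 2025-08-06; done 2025-08-08 — permitted.
Step 3 — 5 and 76 days from 2025-06-12 (when the breach is discovered) are 2025-06-17 and 2025-08-27 respectively; done 2025-08-30 — 3 days after the window closed.
That is the first point of non-compliance.

Step 3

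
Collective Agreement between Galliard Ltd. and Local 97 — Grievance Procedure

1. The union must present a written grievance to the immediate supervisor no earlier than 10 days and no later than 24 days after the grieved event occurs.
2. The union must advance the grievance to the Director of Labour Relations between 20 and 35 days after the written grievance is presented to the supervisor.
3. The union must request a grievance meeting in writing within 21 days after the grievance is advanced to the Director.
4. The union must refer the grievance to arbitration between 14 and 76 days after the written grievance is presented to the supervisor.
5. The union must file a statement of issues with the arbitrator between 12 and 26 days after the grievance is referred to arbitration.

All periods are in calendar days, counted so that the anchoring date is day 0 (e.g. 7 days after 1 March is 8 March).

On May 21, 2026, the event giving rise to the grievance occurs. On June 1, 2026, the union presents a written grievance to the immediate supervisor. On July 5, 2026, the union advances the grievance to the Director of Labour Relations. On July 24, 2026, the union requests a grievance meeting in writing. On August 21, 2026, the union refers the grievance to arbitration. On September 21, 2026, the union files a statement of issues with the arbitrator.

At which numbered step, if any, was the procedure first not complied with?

Step 1 — 10 and 24 days from May 21, 2026 (when the grieved event occurs) are May 31, 2026 and June 14, 2026 respectively; done June 1, 2026, which is between those dates.
Step 2 — 20 and 35 days from June 1, 2026 (when the written grievance is presented to the supervisor) are June 21, 2026 and July 6, 2026 respectively; done July 5, 2026, which is between those dates.
Step 3 — counting 21 days from July 5, 2026 (when the grievance is advanced to the Director) gives a deadline of July 26, 2026; completed July 24, 2026, before the deadline.
Step 4 — 14 and 76 days from June 1, 2026 (when the written grievance is presented to the supervisor) are June 15, 2026 and August 16, 2026 respectively; done August 21, 2026 — 5 days after the window closed.

Step 4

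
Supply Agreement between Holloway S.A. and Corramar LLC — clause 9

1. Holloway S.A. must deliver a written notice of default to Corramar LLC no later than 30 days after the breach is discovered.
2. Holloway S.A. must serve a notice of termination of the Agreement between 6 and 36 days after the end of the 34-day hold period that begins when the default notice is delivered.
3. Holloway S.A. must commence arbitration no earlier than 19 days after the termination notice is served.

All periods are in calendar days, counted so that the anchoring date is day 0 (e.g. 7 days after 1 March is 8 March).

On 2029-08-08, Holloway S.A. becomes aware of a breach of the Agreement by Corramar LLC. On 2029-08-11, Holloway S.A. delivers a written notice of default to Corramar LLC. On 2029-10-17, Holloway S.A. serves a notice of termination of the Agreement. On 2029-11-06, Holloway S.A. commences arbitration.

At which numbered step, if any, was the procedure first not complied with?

Step 1 — counting 30 days from 2029-08-08 (when the breach is discovered) gives a deadline of 2029-09-07; completed 2029-08-11, before the deadline.
Step 2 — 6 and 36 days from 2029-09-14 (end of the 34-day hold period, which began when the default notice is delivered on 2029-08-11) are 2029-09-20 and 2029-10-20 respectively; done 2029-10-17, which is between those dates.
Step 3 — must wait 19 days from 2029-10-17 (when the termination notice is served), so not before 2029-11-05; done 2029-11-06 — permitted.

None — every step was satisfied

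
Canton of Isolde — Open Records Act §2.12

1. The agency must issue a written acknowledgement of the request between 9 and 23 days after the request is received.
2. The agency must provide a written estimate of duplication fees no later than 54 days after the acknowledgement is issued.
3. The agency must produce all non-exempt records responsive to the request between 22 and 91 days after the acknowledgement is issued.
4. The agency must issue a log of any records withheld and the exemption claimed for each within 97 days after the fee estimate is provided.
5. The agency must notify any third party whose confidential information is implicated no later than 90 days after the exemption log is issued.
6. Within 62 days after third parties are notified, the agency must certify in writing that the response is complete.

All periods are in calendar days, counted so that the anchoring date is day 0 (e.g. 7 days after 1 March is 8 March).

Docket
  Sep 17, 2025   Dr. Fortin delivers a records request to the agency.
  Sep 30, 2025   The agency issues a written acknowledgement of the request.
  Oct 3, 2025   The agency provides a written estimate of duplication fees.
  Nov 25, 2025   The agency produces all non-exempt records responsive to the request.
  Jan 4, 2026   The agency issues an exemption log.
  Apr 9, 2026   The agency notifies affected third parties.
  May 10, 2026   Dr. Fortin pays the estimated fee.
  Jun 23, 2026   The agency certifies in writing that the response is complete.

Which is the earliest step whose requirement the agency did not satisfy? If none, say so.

Step 5

Step 1 — 9 and 23 days from Sep 17, 2025 (when the request is received) are Sep 26, 2025 and Oct 10, 2025 respectively; done Sep 30, 2025 — within the window.
Step 2 — counting 54 days from Sep 30, 2025 (when the acknowledgement is issued) gives a deadline of Nov 23, 2025; completed Oct 3, 2025, before the deadline.
Step 3 — 22 and 91 days from Sep 30, 2025 (when the acknowledgement is issued) are Oct 22, 2025 and Dec 30, 2025 respectively; done Nov 25, 2025, which is between those dates.
Step 4 — counting 97 days from Oct 3, 2025 (when the fee estimate is provided) gives a deadline of Jan 8, 2026; done Jan 4, 2026 — timely.
Step 5 — counting 90 days from Jan 4, 2026 (when the exemption log is issued) gives a deadline of Apr 4, 2026; Apr 9, 2026 misses that deadline by 5 days.
That is the first point of non-compliance.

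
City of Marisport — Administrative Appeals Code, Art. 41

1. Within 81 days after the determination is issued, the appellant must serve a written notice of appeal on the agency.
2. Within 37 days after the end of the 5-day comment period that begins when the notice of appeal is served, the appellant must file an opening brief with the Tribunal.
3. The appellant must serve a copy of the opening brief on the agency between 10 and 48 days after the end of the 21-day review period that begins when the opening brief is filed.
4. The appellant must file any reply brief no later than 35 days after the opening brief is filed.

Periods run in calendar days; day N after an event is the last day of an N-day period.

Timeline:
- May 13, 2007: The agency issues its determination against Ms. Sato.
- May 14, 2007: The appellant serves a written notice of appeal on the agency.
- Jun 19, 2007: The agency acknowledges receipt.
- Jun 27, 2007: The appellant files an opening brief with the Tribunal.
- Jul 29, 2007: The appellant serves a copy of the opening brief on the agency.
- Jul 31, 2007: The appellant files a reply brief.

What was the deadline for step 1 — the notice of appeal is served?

Aug 2, 2007

Step 1 runs from May 13, 2007, when the determination is issued. 81 days after May 13, 2007 is Aug 2, 2007.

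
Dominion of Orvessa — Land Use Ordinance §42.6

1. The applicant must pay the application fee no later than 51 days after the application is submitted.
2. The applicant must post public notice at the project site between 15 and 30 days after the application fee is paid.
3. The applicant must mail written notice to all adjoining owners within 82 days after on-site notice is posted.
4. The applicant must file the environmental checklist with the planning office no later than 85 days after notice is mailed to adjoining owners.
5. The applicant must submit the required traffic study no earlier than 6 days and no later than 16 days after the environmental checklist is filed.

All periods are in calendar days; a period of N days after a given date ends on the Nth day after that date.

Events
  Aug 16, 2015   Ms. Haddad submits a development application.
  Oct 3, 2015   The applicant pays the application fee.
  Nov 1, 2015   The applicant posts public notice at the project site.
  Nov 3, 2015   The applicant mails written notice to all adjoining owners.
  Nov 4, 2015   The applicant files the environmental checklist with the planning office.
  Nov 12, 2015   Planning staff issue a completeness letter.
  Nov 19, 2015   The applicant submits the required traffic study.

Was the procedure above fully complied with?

Yes

(1) due by Aug 16, 2015 + 51 days = Oct 6, 2015; Oct 3, 2015 is within that limit.
(2) the permitted window runs from Oct 3, 2015 + 15 = Oct 18, 2015 to Oct 3, 2015 + 30 = Nov 2, 2015; Nov 1, 2015 falls inside that range.
(3) due by Nov 1, 2015 + 82 days = Jan 22, 2016; completed Nov 3, 2015, before the deadline.
(4) due by Nov 3, 2015 + 85 days = Jan 27, 2016; Nov 4, 2015 is within that limit.
(5) the permitted window runs from Nov 4, 2015 + 6 = Nov 10, 2015 to Nov 4, 2015 + 16 = Nov 20, 2015; done Nov 19, 2015 — within the window.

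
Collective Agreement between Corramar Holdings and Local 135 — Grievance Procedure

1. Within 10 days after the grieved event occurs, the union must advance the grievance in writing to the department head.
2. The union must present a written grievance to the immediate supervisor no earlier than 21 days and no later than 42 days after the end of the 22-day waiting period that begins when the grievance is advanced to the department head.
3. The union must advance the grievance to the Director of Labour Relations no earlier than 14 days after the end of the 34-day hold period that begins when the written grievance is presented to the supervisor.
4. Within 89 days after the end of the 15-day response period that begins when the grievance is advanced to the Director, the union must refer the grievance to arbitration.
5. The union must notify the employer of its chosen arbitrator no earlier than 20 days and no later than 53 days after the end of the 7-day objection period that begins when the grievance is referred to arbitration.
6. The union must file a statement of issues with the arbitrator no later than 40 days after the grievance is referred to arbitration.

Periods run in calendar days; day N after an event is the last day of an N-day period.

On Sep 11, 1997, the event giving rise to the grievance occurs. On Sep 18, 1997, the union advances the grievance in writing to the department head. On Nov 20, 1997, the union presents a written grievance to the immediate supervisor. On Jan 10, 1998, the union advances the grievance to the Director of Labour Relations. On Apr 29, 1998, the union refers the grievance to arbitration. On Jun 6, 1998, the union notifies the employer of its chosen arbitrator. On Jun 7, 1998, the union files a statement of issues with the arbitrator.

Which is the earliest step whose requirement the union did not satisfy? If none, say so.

(1) due by Sep 11, 1997 + 10 days = Sep 21, 1997; completed Sep 18, 1997, before the deadline.
(2) the permitted window runs from Oct 10, 1997 + 21 = Oct 31, 1997 to Oct 10, 1997 + 42 = Nov 21, 1997; Nov 20, 1997 falls inside that range.
(3) permitted from Dec 24, 1997 + 14 days = Jan 7, 1998 onward; done Jan 10, 1998 — permitted.
(4) due by Jan 25, 1998 + 89 days = Apr 24, 1998; done Apr 29, 1998 — 5 days late.
The procedure was therefore not followed at step 4.

Step 4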